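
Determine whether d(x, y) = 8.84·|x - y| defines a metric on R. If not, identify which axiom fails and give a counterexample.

Yes. Since |x - y| is a metric on R and 8.84 > 0, the positive scalar multiple 8.84·|x - y| is also a metric: scaling by a positive constant preserves non-negativity, identity (d=0 ⟺ |x-y|=0 ⟺ x=y), symmetry, and the triangle inequality.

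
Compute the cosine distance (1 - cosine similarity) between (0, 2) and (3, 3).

With u = (0, 2), v = (3, 3):
u·v = 0·3 + 2·3 = 0 + 6 = 6.
|u| = √(0² + 2²) = √4, |v| = √(3² + 3²) = √18, so |u||v| = √(4·18) = √72.
cos θ = (u·v)/(|u||v|) = 6/√72 ≈ 0.7071
Cosine distance = 1 - cos θ ≈ 1 - 0.7071 = 0.2929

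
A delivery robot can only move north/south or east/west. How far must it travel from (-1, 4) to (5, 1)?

Σ|x_i - y_i| = |-1 - 5| + |4 - 1| = 6 + 3 = 9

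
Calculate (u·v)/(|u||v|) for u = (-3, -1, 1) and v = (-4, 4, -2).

With u = (-3, -1, 1), v = (-4, 4, -2):
u·v = (-3)·(-4) + (-1)·4 + 1·(-2) = 12 + (-4) + (-2) = 6.
|u| = √((-3)² + (-1)² + 1²) = √11, |v| = √((-4)² + 4² + (-2)²) = √36, so |u||v| = √(11·36) = √396.
cos θ = (u·v)/(|u||v|) = 6/√396 ≈ 0.3015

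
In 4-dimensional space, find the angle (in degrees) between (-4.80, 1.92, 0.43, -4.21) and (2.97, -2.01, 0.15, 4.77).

With u = (-4.80, 1.92, 0.43, -4.21), v = (2.97, -2.01, 0.15, 4.77):
u·v = (-4.8)·2.97 + 1.92·(-2.01) + 0.43·0.15 + (-4.21)·4.77 = (-14.256) + (-3.8592) + 0.0645 + (-20.0817) = -38.1324.
|u| = √((-4.8)² + 1.92² + 0.43² + (-4.21)²) = √(23.04 + 3.6864 + 0.1849 + 17.7241) = √44.6354, |v| = √(2.97² + (-2.01)² + 0.15² + 4.77²) = √(8.8209 + 4.0401 + 0.0225 + 22.7529) = √35.6364.
cos θ = (u·v)/(|u||v|) = -38.1324/(√44.6354·√35.6364) ≈ -0.956109
θ = arccos(-0.956109) ≈ 162.96°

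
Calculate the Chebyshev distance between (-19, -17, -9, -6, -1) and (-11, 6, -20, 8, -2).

max(|x_i - y_i|) = max(|-19 - (-11)|, |-17 - 6|, |-9 - (-20)|, |-6 - 8|, |-1 - (-2)|) = max(8, 23, 11, 14, 1) = 23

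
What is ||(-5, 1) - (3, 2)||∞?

max(|x_i - y_i|) = max(|-5 - 3|, |1 - 2|) = max(8, 1) = 8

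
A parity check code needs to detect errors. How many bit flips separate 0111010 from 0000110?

Differing positions: 2, 3, 4, 5. Hamming distance = 4.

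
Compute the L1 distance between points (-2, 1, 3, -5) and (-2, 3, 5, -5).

Σ|x_i - y_i| = |-2 - (-2)| + |1 - 3| + |3 - 5| + |-5 - (-5)| = 0 + 2 + 2 + 0 = 4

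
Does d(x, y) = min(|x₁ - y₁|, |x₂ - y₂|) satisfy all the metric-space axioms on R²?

No. d fails identity of indiscernibles: take x = (-4, 0) and y = (-4, 1). Then d(x,y) = min(|-4 - (-4)|, |0 - 1|) = min(0, 1) = 0, yet x ≠ y.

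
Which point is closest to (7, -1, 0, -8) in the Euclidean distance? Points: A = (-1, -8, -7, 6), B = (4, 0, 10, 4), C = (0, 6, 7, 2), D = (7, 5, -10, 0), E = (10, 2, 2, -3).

Distances: d(A) ≈ 18.9209, d(B) ≈ 15.9374, d(C) ≈ 15.7162, d(D) ≈ 14.1421, d(E) ≈ 6.8557. Nearest: E = (10, 2, 2, -3) with distance 6.8557.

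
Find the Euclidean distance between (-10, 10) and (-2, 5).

√(Σ(x_i - y_i)²) = √((-10 - (-2))² + (10 - 5)²)
= √((-8)² + 5²) = √(64 + 25) = √89 ≈ 9.434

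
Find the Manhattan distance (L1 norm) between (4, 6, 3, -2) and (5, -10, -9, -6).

Σ|x_i - y_i| = |4 - 5| + |6 - (-10)| + |3 - (-9)| + |-2 - (-6)| = 1 + 16 + 12 + 4 = 33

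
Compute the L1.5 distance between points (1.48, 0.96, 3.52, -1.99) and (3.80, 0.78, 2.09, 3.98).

(Σ|x_i - y_i|^1.5)^(1/1.5) = (|1.48 - 3.8|^1.5 + |0.96 - 0.78|^1.5 + |3.52 - 2.09|^1.5 + |-1.99 - 3.98|^1.5)^(1/1.5)
= (2.32^1.5 + 0.18^1.5 + 1.43^1.5 + 5.97^1.5)^(1/1.5) ≈ (3.5337 + 0.0764 + 1.71 + 14.5868)^(1/1.5) = (19.9069)^(1/1.5) ≈ 7.3452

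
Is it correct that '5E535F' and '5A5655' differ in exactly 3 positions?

Differing positions: 2, 4, 6. Hamming distance = 3, so the claim is true.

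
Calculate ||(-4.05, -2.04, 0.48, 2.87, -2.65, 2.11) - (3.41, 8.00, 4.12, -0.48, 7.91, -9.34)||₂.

√(Σ(x_i - y_i)²) = √((-4.05 - 3.41)² + (-2.04 - 8)² + (0.48 - 4.12)² + (2.87 - (-0.48))² + (-2.65 - 7.91)² + (2.11 - (-9.34))²)
= √((-7.46)² + (-10.04)² + (-3.64)² + 3.35² + (-10.56)² + 11.45²) = √(55.6516 + 100.8016 + 13.2496 + 11.2225 + 111.5136 + 131.1025) = √423.5414 ≈ 20.5801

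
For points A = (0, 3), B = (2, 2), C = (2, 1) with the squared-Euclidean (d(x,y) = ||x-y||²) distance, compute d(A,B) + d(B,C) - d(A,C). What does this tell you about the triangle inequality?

d(A,B) = 2² + 1² = 5, d(B,C) = 0² + 1² = 1, d(A,C) = 2² + 2² = 8.
d(A,B) + d(B,C) - d(A,C) = 5 + 1 - 8 = 6 - 8 = -2. This is < 0, so the triangle inequality FAILS for these points (squared-Euclidean is not a metric).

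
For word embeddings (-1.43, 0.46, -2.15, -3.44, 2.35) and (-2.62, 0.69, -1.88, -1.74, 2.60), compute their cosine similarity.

With u = (-1.43, 0.46, -2.15, -3.44, 2.35), v = (-2.62, 0.69, -1.88, -1.74, 2.60):
u·v = (-1.43)·(-2.62) + 0.46·0.69 + (-2.15)·(-1.88) + (-3.44)·(-1.74) + 2.35·2.6 = 3.7466 + 0.3174 + 4.042 + 5.9856 + 6.11 = 20.2016.
|u| = √((-1.43)² + 0.46² + (-2.15)² + (-3.44)² + 2.35²) = √(2.0449 + 0.2116 + 4.6225 + 11.8336 + 5.5225) = √24.2351, |v| = √((-2.62)² + 0.69² + (-1.88)² + (-1.74)² + 2.6²) = √(6.8644 + 0.4761 + 3.5344 + 3.0276 + 6.76) = √20.6625.
cos θ = (u·v)/(|u||v|) = 20.2016/(√24.2351·√20.6625) ≈ 0.9028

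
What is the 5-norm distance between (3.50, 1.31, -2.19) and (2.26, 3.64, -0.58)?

(Σ|x_i - y_i|^5)^(1/5) = (|3.5 - 2.26|^5 + |1.31 - 3.64|^5 + |-2.19 - (-0.58)|^5)^(1/5)
= (1.24^5 + 2.33^5 + 1.61^5)^(1/5) ≈ (2.9316 + 68.672 + 10.8176)^(1/5) = (82.4212)^(1/5) ≈ 2.4166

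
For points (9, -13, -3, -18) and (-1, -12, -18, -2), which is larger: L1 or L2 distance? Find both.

L1 = |9 - (-1)| + |-13 - (-12)| + |-3 - (-18)| + |-18 - (-2)| = 10 + 1 + 15 + 16 = 42
L2 = √(10² + 1² + 15² + 16²) = √582 ≈ 24.1247
L1 ≥ L2 always (equality iff movement is along one axis); L1 > L2 here.
Ratio L1/L2 = 42/√582 ≈ 1.741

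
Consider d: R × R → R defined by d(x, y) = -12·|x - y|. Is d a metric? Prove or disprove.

No. With c = -12 < 0, d fails non-negativity: d(9, 15) = -12·|9 - 15| = -12·6 = -72 < 0.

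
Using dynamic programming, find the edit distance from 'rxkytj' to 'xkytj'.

Let D[i][j] be the edit distance between the first i characters of 'rxkytj' and the first j characters of 'xkytj', with D[i][0] = i, D[0][j] = j, and D[i][j] = D[i-1][j-1] if the characters match, else 1 + min(D[i-1][j], D[i][j-1], D[i-1][j-1]). Filling the table (rows: prefixes of 'rxkytj', columns: prefixes of 'xkytj'):
     ε  x  k  y  t  j
  ε  0  1  2  3  4  5
  r  1  1  2  3  4  5
  x  2  1  2  3  4  5
  k  3  2  1  2  3  4
  y  4  3  2  1  2  3
  t  5  4  3  2  1  2
  j  6  5  4  3  2  1
The bottom-right entry gives D[6][5] = 1, so no sequence of fewer than 1 edit works. Backtracking through the table gives one optimal edit sequence (1 edit):
  rxkytj → xkytj (del r @1)
Edit distance = 1.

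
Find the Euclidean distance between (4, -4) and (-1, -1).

√(Σ(x_i - y_i)²) = √((4 - (-1))² + (-4 - (-1))²)
= √(5² + (-3)²) = √(25 + 9) = √34 ≈ 5.831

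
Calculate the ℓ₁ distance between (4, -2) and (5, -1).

Σ|x_i - y_i| = |4 - 5| + |-2 - (-1)| = 1 + 1 = 2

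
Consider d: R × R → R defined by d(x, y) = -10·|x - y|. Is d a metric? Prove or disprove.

No. With c = -10 < 0, d fails non-negativity: d(5, 12) = -10·|5 - 12| = -10·7 = -70 < 0.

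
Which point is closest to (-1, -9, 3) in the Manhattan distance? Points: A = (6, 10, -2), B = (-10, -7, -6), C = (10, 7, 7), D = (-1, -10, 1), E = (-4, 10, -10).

Distances: d(A) = 31, d(B) = 20, d(C) = 31, d(D) = 3, d(E) = 35. Nearest: D = (-1, -10, 1) with distance 3.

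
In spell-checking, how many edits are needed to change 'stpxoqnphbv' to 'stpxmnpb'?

Let D[i][j] be the edit distance between the first i characters of 'stpxoqnphbv' and the first j characters of 'stpxmnpb', with D[i][0] = i, D[0][j] = j, and D[i][j] = D[i-1][j-1] if the characters match, else 1 + min(D[i-1][j], D[i][j-1], D[i-1][j-1]). Filling the table (rows: prefixes of 'stpxoqnphbv', columns: prefixes of 'stpxmnpb'):
     ε  s  t  p  x  m  n  p  b
  ε  0  1  2  3  4  5  6  7  8
  s  1  0  1  2  3  4  5  6  7
  t  2  1  0  1  2  3  4  5  6
  p  3  2  1  0  1  2  3  4  5
  x  4  3  2  1  0  1  2  3  4
  o  5  4  3  2  1  1  2  3  4
  q  6  5  4  3  2  2  2  3  4
  n  7  6  5  4  3  3  2  3  4
  p  8  7  6  5  4  4  3  2  3
  h  9  8  7  6  5  5  4  3  3
  b 10  9  8  7  6  6  5  4  3
  v 11 10  9  8  7  7  6  5  4
The bottom-right entry gives D[11][8] = 4, so no sequence of fewer than 4 edits works. Backtracking through the table gives one optimal edit sequence (4 edits):
  stpxoqnphbv → stpxqnphbv (del o @5)
  stpxqnphbv → stpxmnphbv (sub q→m @5)
  stpxmnphbv → stpxmnpbv (del h @8)
  stpxmnpbv → stpxmnpb (del v @9)
Edit distance = 4.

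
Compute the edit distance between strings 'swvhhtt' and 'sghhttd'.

Let D[i][j] be the edit distance between the first i characters of 'swvhhtt' and the first j characters of 'sghhttd', with D[i][0] = i, D[0][j] = j, and D[i][j] = D[i-1][j-1] if the characters match, else 1 + min(D[i-1][j], D[i][j-1], D[i-1][j-1]). Filling the table (rows: prefixes of 'swvhhtt', columns: prefixes of 'sghhttd'):
     ε  s  g  h  h  t  t  d
  ε  0  1  2  3  4  5  6  7
  s  1  0  1  2  3  4  5  6
  w  2  1  1  2  3  4  5  6
  v  3  2  2  2  3  4  5  6
  h  4  3  3  2  2  3  4  5
  h  5  4  4  3  2  3  4  5
  t  6  5  5  4  3  2  3  4
  t  7  6  6  5  4  3  2  3
The bottom-right entry gives D[7][7] = 3, so no sequence of fewer than 3 edits works. Backtracking through the table gives one optimal edit sequence (3 edits):
  swvhhtt → svhhtt (del w @2)
  svhhtt → sghhtt (sub v→g @2)
  sghhtt → sghhttd (ins d @7)
Edit distance = 3.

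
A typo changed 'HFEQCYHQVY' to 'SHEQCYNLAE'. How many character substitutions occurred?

Differing positions: 1, 2, 7, 8, 9, 10. Hamming distance = 6.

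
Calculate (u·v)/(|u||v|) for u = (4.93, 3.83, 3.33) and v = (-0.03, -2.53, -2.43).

With u = (4.93, 3.83, 3.33), v = (-0.03, -2.53, -2.43):
u·v = 4.93·(-0.03) + 3.83·(-2.53) + 3.33·(-2.43) = (-0.1479) + (-9.6899) + (-8.0919) = -17.9297.
|u| = √(4.93² + 3.83² + 3.33²) = √(24.3049 + 14.6689 + 11.0889) = √50.0627, |v| = √((-0.03)² + (-2.53)² + (-2.43)²) = √(0.0009 + 6.4009 + 5.9049) = √12.3067.
cos θ = (u·v)/(|u||v|) = -17.9297/(√50.0627·√12.3067) ≈ -0.7223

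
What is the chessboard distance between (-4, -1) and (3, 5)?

max(|x_i - y_i|) = max(|-4 - 3|, |-1 - 5|) = max(7, 6) = 7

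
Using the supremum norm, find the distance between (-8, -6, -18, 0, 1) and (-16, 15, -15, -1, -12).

max(|x_i - y_i|) = max(|-8 - (-16)|, |-6 - 15|, |-18 - (-15)|, |0 - (-1)|, |1 - (-12)|) = max(8, 21, 3, 1, 13) = 21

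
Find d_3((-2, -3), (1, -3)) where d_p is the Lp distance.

(Σ|x_i - y_i|^3)^(1/3) = (|-2 - 1|^3 + |-3 - (-3)|^3)^(1/3)
= (3^3 + 0^3)^(1/3) = (27 + 0)^(1/3) = (27)^(1/3) = 3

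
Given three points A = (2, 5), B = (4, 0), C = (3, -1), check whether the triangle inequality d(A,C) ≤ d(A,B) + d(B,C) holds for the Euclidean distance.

d(A,B) = √(2² + 5²) = √29 ≈ 5.3852, d(B,C) = √(1² + 1²) = √2 ≈ 1.4142, d(A,C) = √(1² + 6²) = √37 ≈ 6.0828.
d(A,C) ≈ 6.0828 ≤ 5.3852 + 1.4142 = 6.7994. Triangle inequality is satisfied.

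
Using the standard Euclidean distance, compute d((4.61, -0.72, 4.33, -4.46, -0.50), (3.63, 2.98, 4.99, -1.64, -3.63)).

(Σ|x_i - y_i|^2)^(1/2) = (|4.61 - 3.63|^2 + |-0.72 - 2.98|^2 + |4.33 - 4.99|^2 + |-4.46 - (-1.64)|^2 + |-0.5 - (-3.63)|^2)^(1/2)
= (0.98^2 + 3.7^2 + 0.66^2 + 2.82^2 + 3.13^2)^(1/2) = (0.9604 + 13.69 + 0.4356 + 7.9524 + 9.7969)^(1/2) = (32.8353)^(1/2) ≈ 5.7302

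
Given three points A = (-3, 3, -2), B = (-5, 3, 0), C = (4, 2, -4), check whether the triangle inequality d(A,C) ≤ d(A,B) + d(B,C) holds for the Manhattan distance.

d(A,B) = 2 + 0 + 2 = 4, d(B,C) = 9 + 1 + 4 = 14, d(A,C) = 7 + 1 + 2 = 10.
d(A,C) = 10 ≤ 4 + 14 = 18. Triangle inequality is satisfied.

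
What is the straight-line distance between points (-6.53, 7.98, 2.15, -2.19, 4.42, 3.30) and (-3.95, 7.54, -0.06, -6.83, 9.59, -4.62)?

√(Σ(x_i - y_i)²) = √((-6.53 - (-3.95))² + (7.98 - 7.54)² + (2.15 - (-0.06))² + (-2.19 - (-6.83))² + (4.42 - 9.59)² + (3.3 - (-4.62))²)
= √((-2.58)² + 0.44² + 2.21² + 4.64² + (-5.17)² + 7.92²) = √(6.6564 + 0.1936 + 4.8841 + 21.5296 + 26.7289 + 62.7264) = √122.719 ≈ 11.0779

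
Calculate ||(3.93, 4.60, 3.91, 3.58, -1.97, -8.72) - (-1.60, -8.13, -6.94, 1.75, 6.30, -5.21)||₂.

√(Σ(x_i - y_i)²) = √((3.93 - (-1.6))² + (4.6 - (-8.13))² + (3.91 - (-6.94))² + (3.58 - 1.75)² + (-1.97 - 6.3)² + (-8.72 - (-5.21))²)
= √(5.53² + 12.73² + 10.85² + 1.83² + (-8.27)² + (-3.51)²) = √(30.5809 + 162.0529 + 117.7225 + 3.3489 + 68.3929 + 12.3201) = √394.4182 ≈ 19.86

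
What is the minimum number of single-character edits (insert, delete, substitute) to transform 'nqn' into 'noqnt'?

Let D[i][j] be the edit distance between the first i characters of 'nqn' and the first j characters of 'noqnt', with D[i][0] = i, D[0][j] = j, and D[i][j] = D[i-1][j-1] if the characters match, else 1 + min(D[i-1][j], D[i][j-1], D[i-1][j-1]). Filling the table (rows: prefixes of 'nqn', columns: prefixes of 'noqnt'):
     ε  n  o  q  n  t
  ε  0  1  2  3  4  5
  n  1  0  1  2  3  4
  q  2  1  1  1  2  3
  n  3  2  2  2  1  2
The bottom-right entry gives D[3][5] = 2, so no sequence of fewer than 2 edits works. Backtracking through the table gives one optimal edit sequence (2 edits):
  nqn → noqn (ins o @2)
  noqn → noqnt (ins t @5)
Edit distance = 2.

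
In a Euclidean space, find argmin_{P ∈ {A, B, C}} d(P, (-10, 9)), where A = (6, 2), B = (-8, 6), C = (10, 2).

Distances: d(A) ≈ 17.4642, d(B) ≈ 3.6056, d(C) ≈ 21.1896. Nearest: B = (-8, 6) with distance 3.6056.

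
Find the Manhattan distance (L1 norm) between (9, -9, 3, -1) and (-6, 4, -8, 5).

Σ|x_i - y_i| = |9 - (-6)| + |-9 - 4| + |3 - (-8)| + |-1 - 5| = 15 + 13 + 11 + 6 = 45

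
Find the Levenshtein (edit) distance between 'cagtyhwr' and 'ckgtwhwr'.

Let D[i][j] be the edit distance between the first i characters of 'cagtyhwr' and the first j characters of 'ckgtwhwr', with D[i][0] = i, D[0][j] = j, and D[i][j] = D[i-1][j-1] if the characters match, else 1 + min(D[i-1][j], D[i][j-1], D[i-1][j-1]). Filling the table (rows: prefixes of 'cagtyhwr', columns: prefixes of 'ckgtwhwr'):
     ε  c  k  g  t  w  h  w  r
  ε  0  1  2  3  4  5  6  7  8
  c  1  0  1  2  3  4  5  6  7
  a  2  1  1  2  3  4  5  6  7
  g  3  2  2  1  2  3  4  5  6
  t  4  3  3  2  1  2  3  4  5
  y  5  4  4  3  2  2  3  4  5
  h  6  5  5  4  3  3  2  3  4
  w  7  6  6  5  4  3  3  2  3
  r  8  7  7  6  5  4  4  3  2
The bottom-right entry gives D[8][8] = 2, so no sequence of fewer than 2 edits works. Backtracking through the table gives one optimal edit sequence (2 edits):
  cagtyhwr → ckgtyhwr (sub a→k @2)
  ckgtyhwr → ckgtwhwr (sub y→w @5)
Edit distance = 2.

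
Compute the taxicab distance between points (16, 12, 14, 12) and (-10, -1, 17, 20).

Σ|x_i - y_i| = |16 - (-10)| + |12 - (-1)| + |14 - 17| + |12 - 20| = 26 + 13 + 3 + 8 = 50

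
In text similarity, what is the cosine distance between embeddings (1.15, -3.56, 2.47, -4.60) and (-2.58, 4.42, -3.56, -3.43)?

With u = (1.15, -3.56, 2.47, -4.60), v = (-2.58, 4.42, -3.56, -3.43):
u·v = 1.15·(-2.58) + (-3.56)·4.42 + 2.47·(-3.56) + (-4.6)·(-3.43) = (-2.967) + (-15.7352) + (-8.7932) + 15.778 = -11.7174.
|u| = √(1.15² + (-3.56)² + 2.47² + (-4.6)²) = √(1.3225 + 12.6736 + 6.1009 + 21.16) = √41.257, |v| = √((-2.58)² + 4.42² + (-3.56)² + (-3.43)²) = √(6.6564 + 19.5364 + 12.6736 + 11.7649) = √50.6313.
cos θ = (u·v)/(|u||v|) = -11.7174/(√41.257·√50.6313) ≈ -0.2564
Cosine distance = 1 - cos θ ≈ 1 - (-0.2564) = 1.2564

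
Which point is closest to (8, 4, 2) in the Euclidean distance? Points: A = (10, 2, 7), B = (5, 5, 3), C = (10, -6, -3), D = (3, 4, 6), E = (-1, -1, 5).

Distances: d(A) ≈ 5.7446, d(B) ≈ 3.3166, d(C) ≈ 11.3578, d(D) ≈ 6.4031, d(E) ≈ 10.7238. Nearest: B = (5, 5, 3) with distance 3.3166.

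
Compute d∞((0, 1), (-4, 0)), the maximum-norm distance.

max(|x_i - y_i|) = max(|0 - (-4)|, |1 - 0|) = max(4, 1) = 4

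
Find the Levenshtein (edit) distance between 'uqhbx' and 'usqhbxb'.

Let D[i][j] be the edit distance between the first i characters of 'uqhbx' and the first j characters of 'usqhbxb', with D[i][0] = i, D[0][j] = j, and D[i][j] = D[i-1][j-1] if the characters match, else 1 + min(D[i-1][j], D[i][j-1], D[i-1][j-1]). Filling the table (rows: prefixes of 'uqhbx', columns: prefixes of 'usqhbxb'):
     ε  u  s  q  h  b  x  b
  ε  0  1  2  3  4  5  6  7
  u  1  0  1  2  3  4  5  6
  q  2  1  1  1  2  3  4  5
  h  3  2  2  2  1  2  3  4
  b  4  3  3  3  2  1  2  3
  x  5  4  4  4  3  2  1  2
The bottom-right entry gives D[5][7] = 2, so no sequence of fewer than 2 edits works. Backtracking through the table gives one optimal edit sequence (2 edits):
  uqhbx → usqhbx (ins s @2)
  usqhbx → usqhbxb (ins b @7)
Edit distance = 2.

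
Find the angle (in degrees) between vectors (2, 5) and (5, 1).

With u = (2, 5), v = (5, 1):
u·v = 2·5 + 5·1 = 10 + 5 = 15.
|u| = √(2² + 5²) = √29, |v| = √(5² + 1²) = √26, so |u||v| = √(29·26) = √754.
cos θ = (u·v)/(|u||v|) = 15/√754 ≈ 0.546268
θ = arccos(0.546268) ≈ 56.89°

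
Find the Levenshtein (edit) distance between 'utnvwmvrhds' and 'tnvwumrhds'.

Let D[i][j] be the edit distance between the first i characters of 'utnvwmvrhds' and the first j characters of 'tnvwumrhds', with D[i][0] = i, D[0][j] = j, and D[i][j] = D[i-1][j-1] if the characters match, else 1 + min(D[i-1][j], D[i][j-1], D[i-1][j-1]). Filling the table (rows: prefixes of 'utnvwmvrhds', columns: prefixes of 'tnvwumrhds'):
     ε  t  n  v  w  u  m  r  h  d  s
  ε  0  1  2  3  4  5  6  7  8  9 10
  u  1  1  2  3  4  4  5  6  7  8  9
  t  2  1  2  3  4  5  5  6  7  8  9
  n  3  2  1  2  3  4  5  6  7  8  9
  v  4  3  2  1  2  3  4  5  6  7  8
  w  5  4  3  2  1  2  3  4  5  6  7
  m  6  5  4  3  2  2  2  3  4  5  6
  v  7  6  5  4  3  3  3  3  4  5  6
  r  8  7  6  5  4  4  4  3  4  5  6
  h  9  8  7  6  5  5  5  4  3  4  5
  d 10  9  8  7  6  6  6  5  4  3  4
  s 11 10  9  8  7  7  7  6  5  4  3
The bottom-right entry gives D[11][10] = 3, so no sequence of fewer than 3 edits works. Backtracking through the table gives one optimal edit sequence (3 edits):
  utnvwmvrhds → tnvwmvrhds (del u @1)
  tnvwmvrhds → tnvwuvrhds (sub m→u @5)
  tnvwuvrhds → tnvwumrhds (sub v→m @6)
Edit distance = 3.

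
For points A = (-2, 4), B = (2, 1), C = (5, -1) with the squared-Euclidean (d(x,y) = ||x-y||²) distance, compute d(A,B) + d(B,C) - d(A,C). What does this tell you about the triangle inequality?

d(A,B) = 4² + 3² = 25, d(B,C) = 3² + 2² = 13, d(A,C) = 7² + 5² = 74.
d(A,B) + d(B,C) - d(A,C) = 25 + 13 - 74 = 38 - 74 = -36. This is < 0, so the triangle inequality FAILS for these points (squared-Euclidean is not a metric).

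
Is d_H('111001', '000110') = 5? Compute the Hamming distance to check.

Differing positions: 1, 2, 3, 4, 5, 6. Hamming distance = 6, so the claim that d_H = 5 is false.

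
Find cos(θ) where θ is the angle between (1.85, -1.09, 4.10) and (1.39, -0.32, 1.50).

With u = (1.85, -1.09, 4.10), v = (1.39, -0.32, 1.50):
u·v = 1.85·1.39 + (-1.09)·(-0.32) + 4.1·1.5 = 2.5715 + 0.3488 + 6.15 = 9.0703.
|u| = √(1.85² + (-1.09)² + 4.1²) = √(3.4225 + 1.1881 + 16.81) = √21.4206, |v| = √(1.39² + (-0.32)² + 1.5²) = √(1.9321 + 0.1024 + 2.25) = √4.2845.
cos θ = (u·v)/(|u||v|) = 9.0703/(√21.4206·√4.2845) ≈ 0.9468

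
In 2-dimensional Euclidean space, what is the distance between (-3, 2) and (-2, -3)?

√(Σ(x_i - y_i)²) = √((-3 - (-2))² + (2 - (-3))²)
= √((-1)² + 5²) = √(1 + 25) = √26 ≈ 5.099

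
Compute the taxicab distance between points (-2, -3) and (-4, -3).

Σ|x_i - y_i| = |-2 - (-4)| + |-3 - (-3)| = 2 + 0 = 2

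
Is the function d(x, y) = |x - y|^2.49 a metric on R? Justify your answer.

No. d(x,y) = |x-y|^2.49 fails the triangle inequality since p = 2.49 > 1. Counterexample: x = 1, y = 9, z = 14. d(x,z) = |1 - 14|^2.49 = 13^2.49 ≈ 593.9077, but d(x,y) + d(y,z) = 8^2.49 + 5^2.49 ≈ 177.294 + 55.0092 = 232.3032. Since 593.9077 > 232.3032, the triangle inequality is violated.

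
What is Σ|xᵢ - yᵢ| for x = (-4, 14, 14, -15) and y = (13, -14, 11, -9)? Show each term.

Σ|x_i - y_i| = |-4 - 13| + |14 - (-14)| + |14 - 11| + |-15 - (-9)| = 17 + 28 + 3 + 6 = 54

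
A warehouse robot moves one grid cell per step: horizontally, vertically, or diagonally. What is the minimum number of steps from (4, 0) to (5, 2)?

max(|x_i - y_i|) = max(|4 - 5|, |0 - 2|) = max(1, 2) = 2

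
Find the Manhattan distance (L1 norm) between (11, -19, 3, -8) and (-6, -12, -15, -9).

Σ|x_i - y_i| = |11 - (-6)| + |-19 - (-12)| + |3 - (-15)| + |-8 - (-9)| = 17 + 7 + 18 + 1 = 43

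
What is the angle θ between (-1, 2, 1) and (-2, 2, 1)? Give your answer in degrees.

With u = (-1, 2, 1), v = (-2, 2, 1):
u·v = (-1)·(-2) + 2·2 + 1·1 = 2 + 4 + 1 = 7.
|u| = √((-1)² + 2² + 1²) = √6, |v| = √((-2)² + 2² + 1²) = √9, so |u||v| = √(6·9) = √54.
cos θ = (u·v)/(|u||v|) = 7/√54 ≈ 0.952579
θ = arccos(0.952579) ≈ 17.72°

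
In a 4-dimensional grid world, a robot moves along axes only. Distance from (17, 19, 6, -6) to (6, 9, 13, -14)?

Σ|x_i - y_i| = |17 - 6| + |19 - 9| + |6 - 13| + |-6 - (-14)| = 11 + 10 + 7 + 8 = 36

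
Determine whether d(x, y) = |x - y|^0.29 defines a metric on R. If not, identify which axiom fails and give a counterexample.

Yes. With 0 < p = 0.29 ≤ 1, d(x,y) = |x-y|^0.29 is a metric on R. Non-negativity and symmetry are immediate; |x-y|^0.29 = 0 ⟺ |x-y| = 0 ⟺ x = y. For the triangle inequality, the function t ↦ t^0.29 is subadditive on [0,∞) when p ≤ 1, so |x-z|^0.29 ≤ (|x-y| + |y-z|)^0.29 ≤ |x-y|^0.29 + |y-z|^0.29.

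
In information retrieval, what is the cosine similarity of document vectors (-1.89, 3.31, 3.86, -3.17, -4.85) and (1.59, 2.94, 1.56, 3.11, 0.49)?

With u = (-1.89, 3.31, 3.86, -3.17, -4.85), v = (1.59, 2.94, 1.56, 3.11, 0.49):
u·v = (-1.89)·1.59 + 3.31·2.94 + 3.86·1.56 + (-3.17)·3.11 + (-4.85)·0.49 = (-3.0051) + 9.7314 + 6.0216 + (-9.8587) + (-2.3765) = 0.5127.
|u| = √((-1.89)² + 3.31² + 3.86² + (-3.17)² + (-4.85)²) = √(3.5721 + 10.9561 + 14.8996 + 10.0489 + 23.5225) = √62.9992, |v| = √(1.59² + 2.94² + 1.56² + 3.11² + 0.49²) = √(2.5281 + 8.6436 + 2.4336 + 9.6721 + 0.2401) = √23.5175.
cos θ = (u·v)/(|u||v|) = 0.5127/(√62.9992·√23.5175) ≈ 0.0133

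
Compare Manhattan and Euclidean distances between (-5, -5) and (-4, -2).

L1 = |-5 - (-4)| + |-5 - (-2)| = 1 + 3 = 4
L2 = √(1² + 3²) = √10 ≈ 3.1623
L1 ≥ L2 always (equality iff movement is along one axis); L1 > L2 here.
Ratio L1/L2 = 4/√10 ≈ 1.2649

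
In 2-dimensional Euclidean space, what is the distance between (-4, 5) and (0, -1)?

√(Σ(x_i - y_i)²) = √((-4 - 0)² + (5 - (-1))²)
= √((-4)² + 6²) = √(16 + 36) = √52 ≈ 7.2111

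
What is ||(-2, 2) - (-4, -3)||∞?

max(|x_i - y_i|) = max(|-2 - (-4)|, |2 - (-3)|) = max(2, 5) = 5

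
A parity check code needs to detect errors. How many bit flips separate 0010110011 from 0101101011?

Differing positions: 2, 3, 4, 6, 7. Hamming distance = 5.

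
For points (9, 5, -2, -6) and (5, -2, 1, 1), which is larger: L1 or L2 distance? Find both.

L1 = |9 - 5| + |5 - (-2)| + |-2 - 1| + |-6 - 1| = 4 + 7 + 3 + 7 = 21
L2 = √(4² + 7² + 3² + 7²) = √123 ≈ 11.0905
L1 ≥ L2 always (equality iff movement is along one axis); L1 > L2 here.
Ratio L1/L2 = 21/√123 ≈ 1.8935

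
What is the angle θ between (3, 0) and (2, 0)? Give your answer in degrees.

With u = (3, 0), v = (2, 0):
u·v = 3·2 + 0·0 = 6 + 0 = 6.
|u| = √(3² + 0²) = √9, |v| = √(2² + 0²) = √4, so |u||v| = √(9·4) = √36 = 6.
cos θ = (u·v)/(|u||v|) = 6/6 = 1 (the vectors are parallel, pointing the same way)
θ = arccos(1) = 0°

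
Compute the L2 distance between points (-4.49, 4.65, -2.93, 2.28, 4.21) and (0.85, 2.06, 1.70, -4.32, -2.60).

(Σ|x_i - y_i|^2)^(1/2) = (|-4.49 - 0.85|^2 + |4.65 - 2.06|^2 + |-2.93 - 1.7|^2 + |2.28 - (-4.32)|^2 + |4.21 - (-2.6)|^2)^(1/2)
= (5.34^2 + 2.59^2 + 4.63^2 + 6.6^2 + 6.81^2)^(1/2) = (28.5156 + 6.7081 + 21.4369 + 43.56 + 46.3761)^(1/2) = (146.5967)^(1/2) ≈ 12.1077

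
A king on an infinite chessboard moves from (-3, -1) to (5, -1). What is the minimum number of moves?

max(|x_i - y_i|) = max(|-3 - 5|, |-1 - (-1)|) = max(8, 0) = 8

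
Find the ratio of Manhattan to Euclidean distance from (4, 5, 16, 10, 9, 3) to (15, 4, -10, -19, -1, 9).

L1 = |4 - 15| + |5 - 4| + |16 - (-10)| + |10 - (-19)| + |9 - (-1)| + |3 - 9| = 11 + 1 + 26 + 29 + 10 + 6 = 83
L2 = √(11² + 1² + 26² + 29² + 10² + 6²) = √1775 ≈ 42.1307
L1 ≥ L2 always (equality iff movement is along one axis); L1 > L2 here.
Ratio L1/L2 = 83/√1775 ≈ 1.9701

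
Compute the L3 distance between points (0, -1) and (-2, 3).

(Σ|x_i - y_i|^3)^(1/3) = (|0 - (-2)|^3 + |-1 - 3|^3)^(1/3)
= (2^3 + 4^3)^(1/3) = (8 + 64)^(1/3) = (72)^(1/3) ≈ 4.1602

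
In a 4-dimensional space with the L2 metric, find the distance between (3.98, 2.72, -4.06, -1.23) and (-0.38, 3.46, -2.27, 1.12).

(Σ|x_i - y_i|^2)^(1/2) = (|3.98 - (-0.38)|^2 + |2.72 - 3.46|^2 + |-4.06 - (-2.27)|^2 + |-1.23 - 1.12|^2)^(1/2)
= (4.36^2 + 0.74^2 + 1.79^2 + 2.35^2)^(1/2) = (19.0096 + 0.5476 + 3.2041 + 5.5225)^(1/2) = (28.2838)^(1/2) ≈ 5.3183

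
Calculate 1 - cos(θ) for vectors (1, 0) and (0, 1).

With u = (1, 0), v = (0, 1):
u·v = 1·0 + 0·1 = 0 + 0 = 0.
|u| = √(1² + 0²) = √1, |v| = √(0² + 1²) = √1, so |u||v| = √(1·1) = √1 = 1.
cos θ = (u·v)/(|u||v|) = 0/1 = 0
Cosine distance = 1 - cos θ = 1 - 0 = 1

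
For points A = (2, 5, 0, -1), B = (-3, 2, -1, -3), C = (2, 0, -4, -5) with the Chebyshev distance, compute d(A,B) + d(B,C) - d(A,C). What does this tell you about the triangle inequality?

d(A,B) = max(5, 3, 1, 2) = 5, d(B,C) = max(5, 2, 3, 2) = 5, d(A,C) = max(0, 5, 4, 4) = 5.
d(A,B) + d(B,C) - d(A,C) = 5 + 5 - 5 = 10 - 5 = 5. This is ≥ 0, so the triangle inequality holds for these points.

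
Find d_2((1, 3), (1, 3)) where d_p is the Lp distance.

(Σ|x_i - y_i|^2)^(1/2) = (|1 - 1|^2 + |3 - 3|^2)^(1/2)
= (0^2 + 0^2)^(1/2) = (0 + 0)^(1/2) = (0)^(1/2) = 0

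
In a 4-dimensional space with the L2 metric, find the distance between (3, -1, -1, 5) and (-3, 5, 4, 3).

(Σ|x_i - y_i|^2)^(1/2) = (|3 - (-3)|^2 + |-1 - 5|^2 + |-1 - 4|^2 + |5 - 3|^2)^(1/2)
= (6^2 + 6^2 + 5^2 + 2^2)^(1/2) = (36 + 36 + 25 + 4)^(1/2) = (101)^(1/2) ≈ 10.0499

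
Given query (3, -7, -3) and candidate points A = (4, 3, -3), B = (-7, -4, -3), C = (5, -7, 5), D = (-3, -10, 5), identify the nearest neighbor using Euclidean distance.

Distances: d(A) ≈ 10.0499, d(B) ≈ 10.4403, d(C) ≈ 8.2462, d(D) ≈ 10.4403. Nearest: C = (5, -7, 5) with distance 8.2462.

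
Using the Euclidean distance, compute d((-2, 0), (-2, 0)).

(Σ|x_i - y_i|^2)^(1/2) = (|-2 - (-2)|^2 + |0 - 0|^2)^(1/2)
= (0^2 + 0^2)^(1/2) = (0 + 0)^(1/2) = (0)^(1/2) = 0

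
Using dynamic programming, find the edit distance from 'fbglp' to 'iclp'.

Let D[i][j] be the edit distance between the first i characters of 'fbglp' and the first j characters of 'iclp', with D[i][0] = i, D[0][j] = j, and D[i][j] = D[i-1][j-1] if the characters match, else 1 + min(D[i-1][j], D[i][j-1], D[i-1][j-1]). Filling the table (rows: prefixes of 'fbglp', columns: prefixes of 'iclp'):
     ε  i  c  l  p
  ε  0  1  2  3  4
  f  1  1  2  3  4
  b  2  2  2  3  4
  g  3  3  3  3  4
  l  4  4  4  3  4
  p  5  5  5  4  3
The bottom-right entry gives D[5][4] = 3, so no sequence of fewer than 3 edits works. Backtracking through the table gives one optimal edit sequence (3 edits):
  fbglp → bglp (del f @1)
  bglp → iglp (sub b→i @1)
  iglp → iclp (sub g→c @2)
Edit distance = 3.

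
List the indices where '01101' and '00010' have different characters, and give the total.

Differing positions: 2, 3, 4, 5. Hamming distance = 4.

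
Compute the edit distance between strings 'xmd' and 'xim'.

Let D[i][j] be the edit distance between the first i characters of 'xmd' and the first j characters of 'xim', with D[i][0] = i, D[0][j] = j, and D[i][j] = D[i-1][j-1] if the characters match, else 1 + min(D[i-1][j], D[i][j-1], D[i-1][j-1]). Filling the table (rows: prefixes of 'xmd', columns: prefixes of 'xim'):
     ε  x  i  m
  ε  0  1  2  3
  x  1  0  1  2
  m  2  1  1  1
  d  3  2  2  2
The bottom-right entry gives D[3][3] = 2, so no sequence of fewer than 2 edits works. Backtracking through the table gives one optimal edit sequence (2 edits):
  xmd → xid (sub m→i @2)
  xid → xim (sub d→m @3)
Edit distance = 2.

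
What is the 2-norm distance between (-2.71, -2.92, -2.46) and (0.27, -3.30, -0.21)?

(Σ|x_i - y_i|^2)^(1/2) = (|-2.71 - 0.27|^2 + |-2.92 - (-3.3)|^2 + |-2.46 - (-0.21)|^2)^(1/2)
= (2.98^2 + 0.38^2 + 2.25^2)^(1/2) = (8.8804 + 0.1444 + 5.0625)^(1/2) = (14.0873)^(1/2) ≈ 3.7533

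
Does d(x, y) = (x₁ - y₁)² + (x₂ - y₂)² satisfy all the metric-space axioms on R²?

No. The squared Euclidean distance fails the triangle inequality. Counterexample: x = (0, 0), y = (4, 4), z = (8, 8). d(x,z) = 8² + 8² = 128, but d(x,y) + d(y,z) = (4² + 4²) + (4² + 4²) = 32 + 32 = 64. Since 128 > 64, the triangle inequality is violated. (Note: √d, the ordinary Euclidean distance, IS a metric.)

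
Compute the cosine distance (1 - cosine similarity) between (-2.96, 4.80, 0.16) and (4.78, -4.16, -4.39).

With u = (-2.96, 4.80, 0.16), v = (4.78, -4.16, -4.39):
u·v = (-2.96)·4.78 + 4.8·(-4.16) + 0.16·(-4.39) = (-14.1488) + (-19.968) + (-0.7024) = -34.8192.
|u| = √((-2.96)² + 4.8² + 0.16²) = √(8.7616 + 23.04 + 0.0256) = √31.8272, |v| = √(4.78² + (-4.16)² + (-4.39)²) = √(22.8484 + 17.3056 + 19.2721) = √59.4261.
cos θ = (u·v)/(|u||v|) = -34.8192/(√31.8272·√59.4261) ≈ -0.8006
Cosine distance = 1 - cos θ ≈ 1 - (-0.8006) = 1.8006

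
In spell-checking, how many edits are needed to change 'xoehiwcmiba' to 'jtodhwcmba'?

Let D[i][j] be the edit distance between the first i characters of 'xoehiwcmiba' and the first j characters of 'jtodhwcmba', with D[i][0] = i, D[0][j] = j, and D[i][j] = D[i-1][j-1] if the characters match, else 1 + min(D[i-1][j], D[i][j-1], D[i-1][j-1]). Filling the table (rows: prefixes of 'xoehiwcmiba', columns: prefixes of 'jtodhwcmba'):
     ε  j  t  o  d  h  w  c  m  b  a
  ε  0  1  2  3  4  5  6  7  8  9 10
  x  1  1  2  3  4  5  6  7  8  9 10
  o  2  2  2  2  3  4  5  6  7  8  9
  e  3  3  3  3  3  4  5  6  7  8  9
  h  4  4  4  4  4  3  4  5  6  7  8
  i  5  5  5  5  5  4  4  5  6  7  8
  w  6  6  6  6  6  5  4  5  6  7  8
  c  7  7  7  7  7  6  5  4  5  6  7
  m  8  8  8  8  8  7  6  5  4  5  6
  i  9  9  9  9  9  8  7  6  5  5  6
  b 10 10 10 10 10  9  8  7  6  5  6
  a 11 11 11 11 11 10  9  8  7  6  5
The bottom-right entry gives D[11][10] = 5, so no sequence of fewer than 5 edits works. Backtracking through the table gives one optimal edit sequence (5 edits):
  xoehiwcmiba → jxoehiwcmiba (ins j @1)
  jxoehiwcmiba → jtoehiwcmiba (sub x→t @2)
  jtoehiwcmiba → jtodhiwcmiba (sub e→d @4)
  jtodhiwcmiba → jtodhwcmiba (del i @6)
  jtodhwcmiba → jtodhwcmba (del i @9)
Edit distance = 5.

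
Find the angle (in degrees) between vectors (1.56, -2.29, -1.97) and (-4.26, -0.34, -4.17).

With u = (1.56, -2.29, -1.97), v = (-4.26, -0.34, -4.17):
u·v = 1.56·(-4.26) + (-2.29)·(-0.34) + (-1.97)·(-4.17) = (-6.6456) + 0.7786 + 8.2149 = 2.3479.
|u| = √(1.56² + (-2.29)² + (-1.97)²) = √(2.4336 + 5.2441 + 3.8809) = √11.5586, |v| = √((-4.26)² + (-0.34)² + (-4.17)²) = √(18.1476 + 0.1156 + 17.3889) = √35.6521.
cos θ = (u·v)/(|u||v|) = 2.3479/(√11.5586·√35.6521) ≈ 0.11566
θ = arccos(0.11566) ≈ 83.36°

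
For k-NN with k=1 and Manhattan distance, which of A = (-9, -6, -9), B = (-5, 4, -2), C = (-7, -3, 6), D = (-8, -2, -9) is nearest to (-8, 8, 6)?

Distances: d(A) = 30, d(B) = 15, d(C) = 12, d(D) = 25. Nearest: C = (-7, -3, 6) with distance 12.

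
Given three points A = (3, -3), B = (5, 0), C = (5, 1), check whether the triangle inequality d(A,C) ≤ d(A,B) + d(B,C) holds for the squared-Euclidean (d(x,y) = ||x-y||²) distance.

d(A,B) = 2² + 3² = 13, d(B,C) = 0² + 1² = 1, d(A,C) = 2² + 4² = 20.
d(A,C) = 20 > 13 + 1 = 14. Triangle inequality is VIOLATED. (Squared-Euclidean is not a metric — this is a counterexample.)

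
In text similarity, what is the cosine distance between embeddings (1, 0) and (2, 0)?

With u = (1, 0), v = (2, 0):
u·v = 1·2 + 0·0 = 2 + 0 = 2.
|u| = √(1² + 0²) = √1, |v| = √(2² + 0²) = √4, so |u||v| = √(1·4) = √4 = 2.
cos θ = (u·v)/(|u||v|) = 2/2 = 1
Cosine distance = 1 - cos θ = 1 - 1 = 0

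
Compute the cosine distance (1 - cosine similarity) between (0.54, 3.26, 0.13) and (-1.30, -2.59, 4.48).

With u = (0.54, 3.26, 0.13), v = (-1.30, -2.59, 4.48):
u·v = 0.54·(-1.3) + 3.26·(-2.59) + 0.13·4.48 = (-0.702) + (-8.4434) + 0.5824 = -8.563.
|u| = √(0.54² + 3.26² + 0.13²) = √(0.2916 + 10.6276 + 0.0169) = √10.9361, |v| = √((-1.3)² + (-2.59)² + 4.48²) = √(1.69 + 6.7081 + 20.0704) = √28.4685.
cos θ = (u·v)/(|u||v|) = -8.563/(√10.9361·√28.4685) ≈ -0.4853
Cosine distance = 1 - cos θ ≈ 1 - (-0.4853) = 1.4853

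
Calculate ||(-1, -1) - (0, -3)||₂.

√(Σ(x_i - y_i)²) = √((-1 - 0)² + (-1 - (-3))²)
= √((-1)² + 2²) = √(1 + 4) = √5 ≈ 2.2361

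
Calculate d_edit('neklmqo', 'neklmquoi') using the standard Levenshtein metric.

Let D[i][j] be the edit distance between the first i characters of 'neklmqo' and the first j characters of 'neklmquoi', with D[i][0] = i, D[0][j] = j, and D[i][j] = D[i-1][j-1] if the characters match, else 1 + min(D[i-1][j], D[i][j-1], D[i-1][j-1]). Filling the table (rows: prefixes of 'neklmqo', columns: prefixes of 'neklmquoi'):
     ε  n  e  k  l  m  q  u  o  i
  ε  0  1  2  3  4  5  6  7  8  9
  n  1  0  1  2  3  4  5  6  7  8
  e  2  1  0  1  2  3  4  5  6  7
  k  3  2  1  0  1  2  3  4  5  6
  l  4  3  2  1  0  1  2  3  4  5
  m  5  4  3  2  1  0  1  2  3  4
  q  6  5  4  3  2  1  0  1  2  3
  o  7  6  5  4  3  2  1  1  1  2
The bottom-right entry gives D[7][9] = 2, so no sequence of fewer than 2 edits works. Backtracking through the table gives one optimal edit sequence (2 edits):
  neklmqo → neklmquo (ins u @7)
  neklmquo → neklmquoi (ins i @9)
Edit distance = 2.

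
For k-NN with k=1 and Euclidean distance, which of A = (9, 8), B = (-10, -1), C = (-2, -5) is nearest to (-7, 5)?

Distances: d(A) ≈ 16.2788, d(B) ≈ 6.7082, d(C) ≈ 11.1803. Nearest: B = (-10, -1) with distance 6.7082.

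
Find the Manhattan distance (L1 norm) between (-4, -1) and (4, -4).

Σ|x_i - y_i| = |-4 - 4| + |-1 - (-4)| = 8 + 3 = 11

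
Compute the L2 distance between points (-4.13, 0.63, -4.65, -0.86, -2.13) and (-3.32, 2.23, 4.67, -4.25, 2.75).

(Σ|x_i - y_i|^2)^(1/2) = (|-4.13 - (-3.32)|^2 + |0.63 - 2.23|^2 + |-4.65 - 4.67|^2 + |-0.86 - (-4.25)|^2 + |-2.13 - 2.75|^2)^(1/2)
= (0.81^2 + 1.6^2 + 9.32^2 + 3.39^2 + 4.88^2)^(1/2) = (0.6561 + 2.56 + 86.8624 + 11.4921 + 23.8144)^(1/2) = (125.385)^(1/2) ≈ 11.1975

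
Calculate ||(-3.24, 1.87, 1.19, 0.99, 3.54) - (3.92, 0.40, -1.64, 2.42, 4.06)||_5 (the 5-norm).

(Σ|x_i - y_i|^5)^(1/5) = (|-3.24 - 3.92|^5 + |1.87 - 0.4|^5 + |1.19 - (-1.64)|^5 + |0.99 - 2.42|^5 + |3.54 - 4.06|^5)^(1/5)
= (7.16^5 + 1.47^5 + 2.83^5 + 1.43^5 + 0.52^5)^(1/5) ≈ (18817.6381 + 6.8641 + 181.5232 + 5.9797 + 0.038)^(1/5) = (19012.0431)^(1/5) ≈ 7.1747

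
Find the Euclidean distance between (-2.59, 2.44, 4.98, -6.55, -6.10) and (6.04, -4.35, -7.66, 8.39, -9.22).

√(Σ(x_i - y_i)²) = √((-2.59 - 6.04)² + (2.44 - (-4.35))² + (4.98 - (-7.66))² + (-6.55 - 8.39)² + (-6.1 - (-9.22))²)
= √((-8.63)² + 6.79² + 12.64² + (-14.94)² + 3.12²) = √(74.4769 + 46.1041 + 159.7696 + 223.2036 + 9.7344) = √513.2886 ≈ 22.6559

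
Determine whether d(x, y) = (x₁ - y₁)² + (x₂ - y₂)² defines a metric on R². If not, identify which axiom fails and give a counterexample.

No. The squared Euclidean distance fails the triangle inequality. Counterexample: x = (0, 0), y = (1, 4), z = (2, 8). d(x,z) = 2² + 8² = 68, but d(x,y) + d(y,z) = (1² + 4²) + (1² + 4²) = 17 + 17 = 34. Since 68 > 34, the triangle inequality is violated. (Note: √d, the ordinary Euclidean distance, IS a metric.)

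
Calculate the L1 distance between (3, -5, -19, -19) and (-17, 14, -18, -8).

Σ|x_i - y_i| = |3 - (-17)| + |-5 - 14| + |-19 - (-18)| + |-19 - (-8)| = 20 + 19 + 1 + 11 = 51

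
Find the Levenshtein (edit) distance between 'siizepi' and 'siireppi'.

Let D[i][j] be the edit distance between the first i characters of 'siizepi' and the first j characters of 'siireppi', with D[i][0] = i, D[0][j] = j, and D[i][j] = D[i-1][j-1] if the characters match, else 1 + min(D[i-1][j], D[i][j-1], D[i-1][j-1]). Filling the table (rows: prefixes of 'siizepi', columns: prefixes of 'siireppi'):
     ε  s  i  i  r  e  p  p  i
  ε  0  1  2  3  4  5  6  7  8
  s  1  0  1  2  3  4  5  6  7
  i  2  1  0  1  2  3  4  5  6
  i  3  2  1  0  1  2  3  4  5
  z  4  3  2  1  1  2  3  4  5
  e  5  4  3  2  2  1  2  3  4
  p  6  5  4  3  3  2  1  2  3
  i  7  6  5  4  4  3  2  2  2
The bottom-right entry gives D[7][8] = 2, so no sequence of fewer than 2 edits works. Backtracking through the table gives one optimal edit sequence (2 edits):
  siizepi → siirepi (sub z→r @4)
  siirepi → siireppi (ins p @6)
Edit distance = 2.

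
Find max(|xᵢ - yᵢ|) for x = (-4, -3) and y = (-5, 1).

max(|x_i - y_i|) = max(|-4 - (-5)|, |-3 - 1|) = max(1, 4) = 4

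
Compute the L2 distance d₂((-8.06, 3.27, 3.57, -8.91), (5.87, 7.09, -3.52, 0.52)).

√(Σ(x_i - y_i)²) = √((-8.06 - 5.87)² + (3.27 - 7.09)² + (3.57 - (-3.52))² + (-8.91 - 0.52)²)
= √((-13.93)² + (-3.82)² + 7.09² + (-9.43)²) = √(194.0449 + 14.5924 + 50.2681 + 88.9249) = √347.8303 ≈ 18.6502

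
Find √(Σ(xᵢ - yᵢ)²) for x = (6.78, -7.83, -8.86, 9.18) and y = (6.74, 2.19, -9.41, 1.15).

√(Σ(x_i - y_i)²) = √((6.78 - 6.74)² + (-7.83 - 2.19)² + (-8.86 - (-9.41))² + (9.18 - 1.15)²)
= √(0.04² + (-10.02)² + 0.55² + 8.03²) = √(0.0016 + 100.4004 + 0.3025 + 64.4809) = √165.1854 ≈ 12.8524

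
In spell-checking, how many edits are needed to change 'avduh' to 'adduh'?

Let D[i][j] be the edit distance between the first i characters of 'avduh' and the first j characters of 'adduh', with D[i][0] = i, D[0][j] = j, and D[i][j] = D[i-1][j-1] if the characters match, else 1 + min(D[i-1][j], D[i][j-1], D[i-1][j-1]). Filling the table (rows: prefixes of 'avduh', columns: prefixes of 'adduh'):
     ε  a  d  d  u  h
  ε  0  1  2  3  4  5
  a  1  0  1  2  3  4
  v  2  1  1  2  3  4
  d  3  2  1  1  2  3
  u  4  3  2  2  1  2
  h  5  4  3  3  2  1
The bottom-right entry gives D[5][5] = 1, so no sequence of fewer than 1 edit works. Backtracking through the table gives one optimal edit sequence (1 edit):
  avduh → adduh (sub v→d @2)
Edit distance = 1.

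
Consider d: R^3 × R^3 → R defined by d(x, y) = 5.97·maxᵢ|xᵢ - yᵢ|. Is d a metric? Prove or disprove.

Yes. The L∞ (Chebyshev) norm induces a metric on R^3, and multiplying a metric by a positive constant 5.97 > 0 preserves all four axioms: non-negativity (5.97·||x-y|| ≥ 0), identity (5.97·||x-y|| = 0 ⟺ ||x-y|| = 0 ⟺ x = y), symmetry (||x-y|| = ||y-x||), and the triangle inequality (5.97·||x-z|| ≤ 5.97·||x-y|| + 5.97·||y-z||). So d is a metric.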